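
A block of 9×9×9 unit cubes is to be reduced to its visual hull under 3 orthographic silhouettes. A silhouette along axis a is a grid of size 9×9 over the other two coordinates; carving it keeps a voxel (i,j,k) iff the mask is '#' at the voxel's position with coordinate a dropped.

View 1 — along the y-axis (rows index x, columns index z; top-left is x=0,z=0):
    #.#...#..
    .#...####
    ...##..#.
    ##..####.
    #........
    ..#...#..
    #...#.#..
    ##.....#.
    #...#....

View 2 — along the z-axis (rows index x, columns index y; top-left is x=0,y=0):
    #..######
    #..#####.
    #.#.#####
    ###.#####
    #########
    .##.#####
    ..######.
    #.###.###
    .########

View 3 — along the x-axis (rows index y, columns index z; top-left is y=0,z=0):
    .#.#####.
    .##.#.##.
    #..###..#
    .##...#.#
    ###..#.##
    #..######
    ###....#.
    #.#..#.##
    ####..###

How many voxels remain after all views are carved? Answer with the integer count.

before carving: 729 voxels (9×9×9)
[1] y-view keeps 28 columns → grid now 252
[2] z-view keeps 65 columns → grid now 198
[3] x-view keeps 49 columns → grid now 125

voxel count = 125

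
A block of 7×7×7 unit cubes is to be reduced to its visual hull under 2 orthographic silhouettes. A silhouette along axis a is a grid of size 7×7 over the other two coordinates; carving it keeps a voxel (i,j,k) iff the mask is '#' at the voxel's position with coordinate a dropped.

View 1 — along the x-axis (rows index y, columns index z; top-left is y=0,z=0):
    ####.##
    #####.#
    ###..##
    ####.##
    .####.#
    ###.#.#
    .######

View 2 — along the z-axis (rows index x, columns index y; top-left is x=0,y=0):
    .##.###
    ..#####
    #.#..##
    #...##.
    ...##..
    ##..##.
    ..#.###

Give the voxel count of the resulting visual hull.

before carving: 343 voxels (7×7×7)
carve view 1 (along x, YZ-mask fill 39/49): 273 voxels remain
carve view 2 (along z, XY-mask fill 27/49): 146 voxels remain

remaining voxels: 146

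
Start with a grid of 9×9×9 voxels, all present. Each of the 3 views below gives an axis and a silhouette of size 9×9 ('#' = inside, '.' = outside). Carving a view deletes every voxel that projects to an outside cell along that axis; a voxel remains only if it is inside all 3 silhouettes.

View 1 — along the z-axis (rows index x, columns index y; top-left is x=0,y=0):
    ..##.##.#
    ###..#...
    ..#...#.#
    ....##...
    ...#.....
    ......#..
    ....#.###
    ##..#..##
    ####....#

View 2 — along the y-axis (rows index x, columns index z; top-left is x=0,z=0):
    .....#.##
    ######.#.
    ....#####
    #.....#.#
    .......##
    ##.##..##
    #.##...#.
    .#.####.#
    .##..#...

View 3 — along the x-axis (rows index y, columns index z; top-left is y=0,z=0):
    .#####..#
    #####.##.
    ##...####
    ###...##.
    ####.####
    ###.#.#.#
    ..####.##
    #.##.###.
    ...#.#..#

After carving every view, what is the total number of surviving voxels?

voxel count = 92

full grid |V| = 729
V1 z: intersect with XY mask (30 set) -- 270 left
V2 y: intersect with XZ mask (39 set) -- 133 left
V3 x: intersect with YZ mask (53 set) -- 92 left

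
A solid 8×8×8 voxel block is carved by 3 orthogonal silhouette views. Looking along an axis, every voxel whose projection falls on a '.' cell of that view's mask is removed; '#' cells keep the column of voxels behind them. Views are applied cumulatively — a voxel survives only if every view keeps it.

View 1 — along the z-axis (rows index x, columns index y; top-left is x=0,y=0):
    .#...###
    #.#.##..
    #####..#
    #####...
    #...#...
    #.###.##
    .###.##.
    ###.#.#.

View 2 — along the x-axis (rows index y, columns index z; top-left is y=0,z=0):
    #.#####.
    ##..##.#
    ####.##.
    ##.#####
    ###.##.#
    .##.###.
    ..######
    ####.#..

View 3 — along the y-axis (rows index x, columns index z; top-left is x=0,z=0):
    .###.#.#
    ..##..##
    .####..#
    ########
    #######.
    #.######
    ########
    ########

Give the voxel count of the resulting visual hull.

175 voxels

before carving: 512 voxels (8×8×8)
V1 z: intersect with XY mask (37 set) -- 296 left
V2 x: intersect with YZ mask (46 set) -- 215 left
V3 y: intersect with XZ mask (52 set) -- 175 left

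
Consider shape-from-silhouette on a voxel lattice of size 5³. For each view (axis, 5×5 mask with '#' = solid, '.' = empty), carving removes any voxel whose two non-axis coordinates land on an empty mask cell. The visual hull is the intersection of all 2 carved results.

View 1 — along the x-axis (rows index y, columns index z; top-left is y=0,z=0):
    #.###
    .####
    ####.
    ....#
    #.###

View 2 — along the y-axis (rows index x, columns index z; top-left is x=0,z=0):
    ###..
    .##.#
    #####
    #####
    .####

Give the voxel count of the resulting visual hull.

voxel count = 67

initial block: 5^3 = 125
[1] x-view keeps 17 columns → grid now 85
[2] y-view keeps 20 columns → grid now 67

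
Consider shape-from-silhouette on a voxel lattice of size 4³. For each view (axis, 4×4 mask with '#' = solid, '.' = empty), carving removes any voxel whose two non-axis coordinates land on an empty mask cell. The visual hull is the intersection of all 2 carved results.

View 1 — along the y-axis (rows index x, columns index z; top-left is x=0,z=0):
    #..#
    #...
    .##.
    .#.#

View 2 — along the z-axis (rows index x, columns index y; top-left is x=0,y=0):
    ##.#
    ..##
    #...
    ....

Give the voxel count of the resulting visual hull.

voxel count = 10

full grid |V| = 64
V1 y: intersect with XZ mask (7 set) -- 28 left
V2 z: intersect with XY mask (6 set) -- 10 left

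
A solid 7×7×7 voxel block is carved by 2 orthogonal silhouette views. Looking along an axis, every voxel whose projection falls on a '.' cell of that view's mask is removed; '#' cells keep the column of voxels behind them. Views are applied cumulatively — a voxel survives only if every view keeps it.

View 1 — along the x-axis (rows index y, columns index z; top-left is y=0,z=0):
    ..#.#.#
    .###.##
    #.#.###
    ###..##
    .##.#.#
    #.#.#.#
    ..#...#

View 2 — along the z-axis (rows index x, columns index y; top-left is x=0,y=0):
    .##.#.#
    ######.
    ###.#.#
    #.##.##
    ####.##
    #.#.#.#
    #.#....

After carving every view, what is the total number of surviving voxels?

full grid |V| = 343
  1. axis=0 (YZ plane), |mask|=28  ⇒  voxels=196
  2. axis=2 (XY plane), |mask|=32  ⇒  voxels=126

|visual hull| = 126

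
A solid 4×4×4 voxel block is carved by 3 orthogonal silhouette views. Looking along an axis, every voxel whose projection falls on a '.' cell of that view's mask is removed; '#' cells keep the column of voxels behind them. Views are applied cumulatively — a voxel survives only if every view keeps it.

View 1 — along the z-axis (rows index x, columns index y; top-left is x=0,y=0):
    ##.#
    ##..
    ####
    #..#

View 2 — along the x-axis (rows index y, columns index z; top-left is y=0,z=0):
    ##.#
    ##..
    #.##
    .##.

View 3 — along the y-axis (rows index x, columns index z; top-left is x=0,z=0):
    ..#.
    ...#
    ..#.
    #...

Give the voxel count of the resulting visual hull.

remaining voxels: 5

before carving: 64 voxels (4×4×4)
V1 z: intersect with XY mask (11 set) -- 44 left
V2 x: intersect with YZ mask (10 set) -- 27 left
V3 y: intersect with XZ mask (4 set) -- 5 left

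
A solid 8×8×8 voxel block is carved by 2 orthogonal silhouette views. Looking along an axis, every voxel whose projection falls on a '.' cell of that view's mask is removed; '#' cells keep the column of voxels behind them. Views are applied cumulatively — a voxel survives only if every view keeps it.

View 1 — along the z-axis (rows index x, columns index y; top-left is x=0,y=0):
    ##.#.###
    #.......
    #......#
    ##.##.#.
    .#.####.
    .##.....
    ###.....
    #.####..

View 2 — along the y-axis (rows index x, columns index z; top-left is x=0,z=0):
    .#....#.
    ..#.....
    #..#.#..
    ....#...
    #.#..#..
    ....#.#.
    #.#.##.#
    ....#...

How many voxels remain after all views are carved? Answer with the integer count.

before carving: 512 voxels (8×8×8)
  1. axis=2 (XY plane), |mask|=29  ⇒  voxels=232
  2. axis=1 (XZ plane), |mask|=18  ⇒  voxels=63

|visual hull| = 63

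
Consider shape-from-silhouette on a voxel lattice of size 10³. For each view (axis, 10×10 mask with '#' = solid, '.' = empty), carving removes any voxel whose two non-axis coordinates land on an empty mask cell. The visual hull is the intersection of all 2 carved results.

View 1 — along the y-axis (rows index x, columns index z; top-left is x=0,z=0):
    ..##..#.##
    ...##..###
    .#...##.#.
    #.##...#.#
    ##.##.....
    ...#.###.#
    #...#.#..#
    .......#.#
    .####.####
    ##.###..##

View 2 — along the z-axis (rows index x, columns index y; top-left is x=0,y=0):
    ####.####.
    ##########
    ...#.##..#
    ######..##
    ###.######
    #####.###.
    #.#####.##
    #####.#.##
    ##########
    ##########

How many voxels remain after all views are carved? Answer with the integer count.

|visual hull| = 420

full grid |V| = 1000
[1] y-view keeps 49 columns → grid now 490
[2] z-view keeps 83 columns → grid now 420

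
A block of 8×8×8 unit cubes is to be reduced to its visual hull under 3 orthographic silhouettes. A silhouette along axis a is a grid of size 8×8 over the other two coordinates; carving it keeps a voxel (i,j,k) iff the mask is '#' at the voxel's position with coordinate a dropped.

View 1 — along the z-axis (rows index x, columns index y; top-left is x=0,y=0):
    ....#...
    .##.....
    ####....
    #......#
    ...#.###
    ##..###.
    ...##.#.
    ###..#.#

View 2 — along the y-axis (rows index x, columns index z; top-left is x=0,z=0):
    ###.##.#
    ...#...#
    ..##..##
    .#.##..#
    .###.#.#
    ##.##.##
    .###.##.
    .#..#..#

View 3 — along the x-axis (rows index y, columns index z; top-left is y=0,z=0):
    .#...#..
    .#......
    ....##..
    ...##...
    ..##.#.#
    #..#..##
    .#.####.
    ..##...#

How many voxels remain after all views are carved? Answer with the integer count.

initial block: 8^3 = 512
  1. axis=2 (XY plane), |mask|=26  ⇒  voxels=208
  2. axis=1 (XZ plane), |mask|=35  ⇒  voxels=114
  3. axis=0 (YZ plane), |mask|=23  ⇒  voxels=41

voxel count = 41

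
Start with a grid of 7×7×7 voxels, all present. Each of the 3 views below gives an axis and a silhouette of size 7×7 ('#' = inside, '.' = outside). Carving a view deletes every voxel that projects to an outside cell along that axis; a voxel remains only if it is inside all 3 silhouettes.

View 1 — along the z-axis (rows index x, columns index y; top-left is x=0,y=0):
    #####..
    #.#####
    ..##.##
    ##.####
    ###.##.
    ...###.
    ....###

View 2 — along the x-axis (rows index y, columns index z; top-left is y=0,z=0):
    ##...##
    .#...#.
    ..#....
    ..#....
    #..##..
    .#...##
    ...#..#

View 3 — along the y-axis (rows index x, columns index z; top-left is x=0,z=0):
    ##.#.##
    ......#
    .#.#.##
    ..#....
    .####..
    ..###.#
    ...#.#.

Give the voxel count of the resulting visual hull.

initial block: 7^3 = 343
carve view 1 (along z, XY-mask fill 32/49): 224 voxels remain
carve view 2 (along x, YZ-mask fill 16/49): 75 voxels remain
carve view 3 (along y, XZ-mask fill 21/49): 30 voxels remain

30 voxels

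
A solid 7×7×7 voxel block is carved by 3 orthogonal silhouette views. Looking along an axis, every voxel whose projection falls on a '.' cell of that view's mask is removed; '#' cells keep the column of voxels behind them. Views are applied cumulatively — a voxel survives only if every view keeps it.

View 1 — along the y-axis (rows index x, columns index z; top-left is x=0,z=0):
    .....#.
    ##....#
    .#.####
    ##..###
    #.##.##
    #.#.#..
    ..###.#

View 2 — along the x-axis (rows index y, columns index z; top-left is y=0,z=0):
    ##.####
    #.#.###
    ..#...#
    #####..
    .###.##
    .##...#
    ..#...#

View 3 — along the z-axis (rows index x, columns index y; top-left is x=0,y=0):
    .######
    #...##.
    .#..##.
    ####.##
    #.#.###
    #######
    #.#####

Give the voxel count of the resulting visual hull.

initial block: 7^3 = 343
V1 y: intersect with XZ mask (26 set) -- 182 left
V2 x: intersect with YZ mask (28 set) -- 105 left
V3 z: intersect with XY mask (36 set) -- 75 left

75 voxels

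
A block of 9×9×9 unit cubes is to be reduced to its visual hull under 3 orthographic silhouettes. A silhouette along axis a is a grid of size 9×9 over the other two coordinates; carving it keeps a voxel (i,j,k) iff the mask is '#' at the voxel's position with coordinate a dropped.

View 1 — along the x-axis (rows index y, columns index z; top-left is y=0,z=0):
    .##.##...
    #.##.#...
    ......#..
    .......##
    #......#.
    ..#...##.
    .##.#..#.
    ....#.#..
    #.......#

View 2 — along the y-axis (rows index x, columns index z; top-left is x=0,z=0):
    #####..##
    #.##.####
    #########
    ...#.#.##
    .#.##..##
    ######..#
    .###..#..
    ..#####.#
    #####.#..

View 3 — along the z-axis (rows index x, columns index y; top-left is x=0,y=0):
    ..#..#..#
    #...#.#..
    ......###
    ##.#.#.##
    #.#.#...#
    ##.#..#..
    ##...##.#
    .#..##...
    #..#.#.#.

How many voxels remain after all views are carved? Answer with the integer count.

full grid |V| = 729
[1] x-view keeps 24 columns → grid now 216
[2] y-view keeps 55 columns → grid now 141
[3] z-view keeps 35 columns → grid now 61

61 voxels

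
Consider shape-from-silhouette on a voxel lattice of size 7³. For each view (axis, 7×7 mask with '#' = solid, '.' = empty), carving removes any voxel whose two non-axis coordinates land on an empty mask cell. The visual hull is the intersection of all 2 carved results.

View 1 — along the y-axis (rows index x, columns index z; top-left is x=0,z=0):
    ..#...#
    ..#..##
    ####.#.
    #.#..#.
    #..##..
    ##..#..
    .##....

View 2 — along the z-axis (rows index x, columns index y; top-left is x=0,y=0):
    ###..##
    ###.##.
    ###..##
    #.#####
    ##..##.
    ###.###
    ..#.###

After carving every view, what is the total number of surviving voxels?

106 voxels

before carving: 343 voxels (7×7×7)
  1. axis=1 (XZ plane), |mask|=21  ⇒  voxels=147
  2. axis=2 (XY plane), |mask|=35  ⇒  voxels=106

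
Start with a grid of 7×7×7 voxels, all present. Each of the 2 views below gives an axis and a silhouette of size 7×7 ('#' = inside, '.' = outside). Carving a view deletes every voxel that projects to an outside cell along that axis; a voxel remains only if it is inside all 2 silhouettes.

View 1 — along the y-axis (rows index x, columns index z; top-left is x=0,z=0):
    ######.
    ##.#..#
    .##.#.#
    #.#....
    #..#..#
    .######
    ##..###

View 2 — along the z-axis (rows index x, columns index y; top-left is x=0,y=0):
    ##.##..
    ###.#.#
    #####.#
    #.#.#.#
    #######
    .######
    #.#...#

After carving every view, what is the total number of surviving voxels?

before carving: 343 voxels (7×7×7)
[1] y-view keeps 30 columns → grid now 210
[2] z-view keeps 35 columns → grid now 148

|visual hull| = 148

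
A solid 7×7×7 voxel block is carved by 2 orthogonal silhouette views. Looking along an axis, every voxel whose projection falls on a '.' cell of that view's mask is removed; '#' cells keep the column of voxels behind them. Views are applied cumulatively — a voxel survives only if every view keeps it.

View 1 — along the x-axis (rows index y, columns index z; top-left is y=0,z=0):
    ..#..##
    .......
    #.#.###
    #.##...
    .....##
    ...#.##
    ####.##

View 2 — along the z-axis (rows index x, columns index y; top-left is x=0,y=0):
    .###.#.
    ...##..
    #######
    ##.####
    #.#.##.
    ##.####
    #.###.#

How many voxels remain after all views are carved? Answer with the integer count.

voxel count = 104

start: 7×7×7 = 343 voxels
V1 x: intersect with YZ mask (22 set) -- 154 left
V2 z: intersect with XY mask (34 set) -- 104 left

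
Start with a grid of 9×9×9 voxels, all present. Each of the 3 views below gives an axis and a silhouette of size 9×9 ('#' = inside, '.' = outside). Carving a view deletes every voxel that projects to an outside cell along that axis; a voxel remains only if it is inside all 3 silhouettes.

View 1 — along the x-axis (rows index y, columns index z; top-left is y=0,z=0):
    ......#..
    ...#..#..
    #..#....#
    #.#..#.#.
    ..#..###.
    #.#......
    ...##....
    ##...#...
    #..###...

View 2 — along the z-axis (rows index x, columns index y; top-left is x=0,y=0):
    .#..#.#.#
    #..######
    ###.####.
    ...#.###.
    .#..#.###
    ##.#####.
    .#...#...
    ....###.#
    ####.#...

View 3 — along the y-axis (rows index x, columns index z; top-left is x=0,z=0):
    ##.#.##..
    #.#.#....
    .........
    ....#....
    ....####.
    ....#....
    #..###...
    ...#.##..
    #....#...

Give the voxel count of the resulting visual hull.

voxel count = 38

full grid |V| = 729
  1. axis=0 (YZ plane), |mask|=25  ⇒  voxels=225
  2. axis=2 (XY plane), |mask|=45  ⇒  voxels=121
  3. axis=1 (XZ plane), |mask|=23  ⇒  voxels=38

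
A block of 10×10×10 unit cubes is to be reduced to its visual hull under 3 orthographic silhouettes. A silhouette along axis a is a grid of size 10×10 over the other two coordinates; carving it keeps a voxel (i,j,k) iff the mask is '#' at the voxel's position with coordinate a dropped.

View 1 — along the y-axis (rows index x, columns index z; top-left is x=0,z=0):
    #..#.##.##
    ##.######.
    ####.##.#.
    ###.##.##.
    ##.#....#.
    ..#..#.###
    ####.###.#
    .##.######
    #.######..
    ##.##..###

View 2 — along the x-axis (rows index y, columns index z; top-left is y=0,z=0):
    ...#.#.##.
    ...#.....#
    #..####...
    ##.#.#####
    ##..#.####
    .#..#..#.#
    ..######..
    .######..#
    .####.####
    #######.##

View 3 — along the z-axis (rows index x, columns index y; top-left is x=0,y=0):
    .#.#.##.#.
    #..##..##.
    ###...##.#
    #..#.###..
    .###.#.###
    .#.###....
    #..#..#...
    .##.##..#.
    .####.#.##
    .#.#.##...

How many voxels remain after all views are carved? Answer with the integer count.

|visual hull| = 197

start: 10×10×10 = 1000 voxels
V1 y: intersect with XZ mask (67 set) -- 670 left
V2 x: intersect with YZ mask (60 set) -- 396 left
V3 z: intersect with XY mask (51 set) -- 197 left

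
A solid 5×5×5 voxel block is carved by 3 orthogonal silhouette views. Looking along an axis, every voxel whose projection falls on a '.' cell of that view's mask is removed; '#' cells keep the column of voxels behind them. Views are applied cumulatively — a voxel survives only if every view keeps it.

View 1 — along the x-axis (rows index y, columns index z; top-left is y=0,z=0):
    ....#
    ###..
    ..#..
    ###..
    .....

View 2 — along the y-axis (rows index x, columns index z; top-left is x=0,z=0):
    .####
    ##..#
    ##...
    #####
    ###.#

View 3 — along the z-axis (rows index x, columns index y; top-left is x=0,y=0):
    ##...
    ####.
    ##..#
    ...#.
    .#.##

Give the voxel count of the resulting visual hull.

voxel count = 19

full grid |V| = 125
carve view 1 (along x, YZ-mask fill 8/25): 40 voxels remain
carve view 2 (along y, XZ-mask fill 18/25): 31 voxels remain
carve view 3 (along z, XY-mask fill 13/25): 19 voxels remain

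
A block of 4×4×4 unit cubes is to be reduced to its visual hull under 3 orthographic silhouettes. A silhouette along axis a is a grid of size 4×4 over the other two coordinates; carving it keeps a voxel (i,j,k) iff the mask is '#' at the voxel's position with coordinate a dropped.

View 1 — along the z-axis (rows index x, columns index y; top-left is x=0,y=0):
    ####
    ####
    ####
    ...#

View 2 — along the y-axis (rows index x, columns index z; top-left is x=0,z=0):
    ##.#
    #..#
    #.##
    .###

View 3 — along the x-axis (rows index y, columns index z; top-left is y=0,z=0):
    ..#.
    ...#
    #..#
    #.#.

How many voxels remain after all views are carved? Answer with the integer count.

before carving: 64 voxels (4×4×4)
carve view 1 (along z, XY-mask fill 13/16): 52 voxels remain
carve view 2 (along y, XZ-mask fill 11/16): 35 voxels remain
carve view 3 (along x, YZ-mask fill 6/16): 15 voxels remain

remaining voxels: 15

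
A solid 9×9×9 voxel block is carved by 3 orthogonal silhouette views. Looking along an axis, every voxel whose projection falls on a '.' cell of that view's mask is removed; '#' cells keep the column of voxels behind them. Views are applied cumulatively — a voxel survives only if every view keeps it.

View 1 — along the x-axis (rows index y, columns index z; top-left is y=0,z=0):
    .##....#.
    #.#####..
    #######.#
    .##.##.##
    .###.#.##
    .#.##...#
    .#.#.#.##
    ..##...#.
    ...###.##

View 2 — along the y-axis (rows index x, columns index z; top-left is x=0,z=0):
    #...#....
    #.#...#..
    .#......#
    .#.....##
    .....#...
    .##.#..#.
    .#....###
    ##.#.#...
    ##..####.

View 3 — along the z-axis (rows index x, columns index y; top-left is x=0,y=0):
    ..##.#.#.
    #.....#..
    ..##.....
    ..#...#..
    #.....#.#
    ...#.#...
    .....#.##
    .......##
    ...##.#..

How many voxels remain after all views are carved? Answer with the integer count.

|visual hull| = 40

start: 9×9×9 = 729 voxels
V1 x: intersect with YZ mask (46 set) -- 414 left
V2 y: intersect with XZ mask (29 set) -- 144 left
V3 z: intersect with XY mask (23 set) -- 40 left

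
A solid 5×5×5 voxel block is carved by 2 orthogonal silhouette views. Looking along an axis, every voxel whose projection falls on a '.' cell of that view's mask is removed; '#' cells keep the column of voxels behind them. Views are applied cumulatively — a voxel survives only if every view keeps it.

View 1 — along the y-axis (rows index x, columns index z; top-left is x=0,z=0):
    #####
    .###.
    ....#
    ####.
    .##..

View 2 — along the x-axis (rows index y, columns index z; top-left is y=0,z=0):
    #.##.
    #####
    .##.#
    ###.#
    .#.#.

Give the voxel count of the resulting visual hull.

initial block: 5^3 = 125
step 1: project along y, AND mask (15/25) → |grid| = 75
step 2: project along x, AND mask (17/25) → |grid| = 53

remaining voxels: 53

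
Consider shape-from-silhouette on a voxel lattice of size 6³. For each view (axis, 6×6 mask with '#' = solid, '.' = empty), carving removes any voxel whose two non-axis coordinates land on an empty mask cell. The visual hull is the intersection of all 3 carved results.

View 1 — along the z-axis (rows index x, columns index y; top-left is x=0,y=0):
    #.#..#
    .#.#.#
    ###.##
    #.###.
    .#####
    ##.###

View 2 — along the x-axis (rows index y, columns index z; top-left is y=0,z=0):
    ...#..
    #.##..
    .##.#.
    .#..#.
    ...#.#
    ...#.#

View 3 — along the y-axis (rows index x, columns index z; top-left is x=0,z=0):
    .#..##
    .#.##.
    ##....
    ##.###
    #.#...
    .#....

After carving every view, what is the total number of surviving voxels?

before carving: 216 voxels (6×6×6)
[1] z-view keeps 25 columns → grid now 150
[2] x-view keeps 13 columns → grid now 54
[3] y-view keeps 16 columns → grid now 20

voxel count = 20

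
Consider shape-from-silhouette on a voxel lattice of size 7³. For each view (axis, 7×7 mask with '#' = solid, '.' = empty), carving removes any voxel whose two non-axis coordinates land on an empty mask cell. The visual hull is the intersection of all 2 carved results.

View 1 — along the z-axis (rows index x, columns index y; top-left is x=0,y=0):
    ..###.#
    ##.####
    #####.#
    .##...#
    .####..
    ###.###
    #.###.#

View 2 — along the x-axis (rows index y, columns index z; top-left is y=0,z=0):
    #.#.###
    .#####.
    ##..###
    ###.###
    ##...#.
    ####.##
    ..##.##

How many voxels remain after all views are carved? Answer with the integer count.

159 voxels

full grid |V| = 343
after view 1 [z-axis, 34 of 49 cells solid] → remaining = 238
after view 2 [x-axis, 34 of 49 cells solid] → remaining = 159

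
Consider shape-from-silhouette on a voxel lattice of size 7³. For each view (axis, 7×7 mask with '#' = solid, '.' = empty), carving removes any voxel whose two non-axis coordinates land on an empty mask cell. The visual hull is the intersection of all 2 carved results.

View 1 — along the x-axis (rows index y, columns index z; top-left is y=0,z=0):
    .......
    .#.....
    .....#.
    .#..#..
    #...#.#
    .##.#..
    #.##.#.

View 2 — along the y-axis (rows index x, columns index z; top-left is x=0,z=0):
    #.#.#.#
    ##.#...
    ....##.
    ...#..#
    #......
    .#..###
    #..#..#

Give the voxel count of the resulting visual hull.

|visual hull| = 36

before carving: 343 voxels (7×7×7)
carve view 1 (along x, YZ-mask fill 14/49): 98 voxels remain
carve view 2 (along y, XZ-mask fill 19/49): 36 voxels remain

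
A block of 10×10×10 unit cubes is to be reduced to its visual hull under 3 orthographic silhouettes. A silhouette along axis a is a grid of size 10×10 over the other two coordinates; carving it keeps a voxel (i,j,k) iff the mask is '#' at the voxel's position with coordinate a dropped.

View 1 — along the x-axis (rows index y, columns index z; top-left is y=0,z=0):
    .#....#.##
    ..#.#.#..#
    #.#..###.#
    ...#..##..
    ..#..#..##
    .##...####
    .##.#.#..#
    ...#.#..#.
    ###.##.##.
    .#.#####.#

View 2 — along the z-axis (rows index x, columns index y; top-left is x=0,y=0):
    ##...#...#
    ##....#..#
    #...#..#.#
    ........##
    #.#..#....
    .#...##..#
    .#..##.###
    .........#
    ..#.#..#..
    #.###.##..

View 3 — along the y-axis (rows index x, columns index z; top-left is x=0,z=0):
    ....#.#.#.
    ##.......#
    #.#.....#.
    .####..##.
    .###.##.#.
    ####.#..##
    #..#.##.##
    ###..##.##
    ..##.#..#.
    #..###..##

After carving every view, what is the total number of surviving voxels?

95 voxels

start: 10×10×10 = 1000 voxels
[1] x-view keeps 49 columns → grid now 490
[2] z-view keeps 37 columns → grid now 187
[3] y-view keeps 51 columns → grid now 95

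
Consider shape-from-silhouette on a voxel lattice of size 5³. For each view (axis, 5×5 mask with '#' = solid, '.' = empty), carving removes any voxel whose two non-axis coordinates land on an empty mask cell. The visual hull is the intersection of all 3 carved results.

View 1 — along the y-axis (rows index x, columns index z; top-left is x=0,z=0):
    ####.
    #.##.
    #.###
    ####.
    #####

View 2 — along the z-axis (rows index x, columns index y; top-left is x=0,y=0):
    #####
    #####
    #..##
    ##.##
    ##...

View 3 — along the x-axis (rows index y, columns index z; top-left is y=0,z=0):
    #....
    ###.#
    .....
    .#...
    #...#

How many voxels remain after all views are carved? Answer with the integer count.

|visual hull| = 24

initial block: 5^3 = 125
  1. axis=1 (XZ plane), |mask|=20  ⇒  voxels=100
  2. axis=2 (XY plane), |mask|=19  ⇒  voxels=73
  3. axis=0 (YZ plane), |mask|=8  ⇒  voxels=24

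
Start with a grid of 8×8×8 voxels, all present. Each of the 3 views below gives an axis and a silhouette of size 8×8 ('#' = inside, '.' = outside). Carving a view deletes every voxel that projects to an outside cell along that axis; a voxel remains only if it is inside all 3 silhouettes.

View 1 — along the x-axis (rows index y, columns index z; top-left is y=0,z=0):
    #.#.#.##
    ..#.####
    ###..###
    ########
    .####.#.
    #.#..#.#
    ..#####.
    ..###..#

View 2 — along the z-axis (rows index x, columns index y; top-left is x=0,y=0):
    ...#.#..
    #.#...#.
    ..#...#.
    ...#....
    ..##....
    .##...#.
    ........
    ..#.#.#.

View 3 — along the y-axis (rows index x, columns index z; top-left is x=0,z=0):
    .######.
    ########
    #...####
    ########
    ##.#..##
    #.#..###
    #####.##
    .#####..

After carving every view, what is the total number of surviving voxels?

|visual hull| = 71

start: 8×8×8 = 512 voxels
  1. axis=0 (YZ plane), |mask|=42  ⇒  voxels=336
  2. axis=2 (XY plane), |mask|=16  ⇒  voxels=93
  3. axis=1 (XZ plane), |mask|=49  ⇒  voxels=71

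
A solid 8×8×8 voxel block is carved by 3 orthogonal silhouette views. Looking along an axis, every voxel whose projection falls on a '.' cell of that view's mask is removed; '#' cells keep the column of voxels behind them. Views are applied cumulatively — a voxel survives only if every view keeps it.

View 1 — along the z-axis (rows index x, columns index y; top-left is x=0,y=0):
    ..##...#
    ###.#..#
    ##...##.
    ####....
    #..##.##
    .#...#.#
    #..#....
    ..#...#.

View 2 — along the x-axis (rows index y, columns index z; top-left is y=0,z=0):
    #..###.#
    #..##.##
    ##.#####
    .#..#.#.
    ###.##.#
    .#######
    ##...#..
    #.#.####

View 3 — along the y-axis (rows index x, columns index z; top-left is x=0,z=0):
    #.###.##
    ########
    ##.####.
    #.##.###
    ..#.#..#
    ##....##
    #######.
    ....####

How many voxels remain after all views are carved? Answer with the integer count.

initial block: 8^3 = 512
carve view 1 (along z, XY-mask fill 28/64): 224 voxels remain
carve view 2 (along x, YZ-mask fill 42/64): 144 voxels remain
carve view 3 (along y, XZ-mask fill 44/64): 101 voxels remain

voxel count = 101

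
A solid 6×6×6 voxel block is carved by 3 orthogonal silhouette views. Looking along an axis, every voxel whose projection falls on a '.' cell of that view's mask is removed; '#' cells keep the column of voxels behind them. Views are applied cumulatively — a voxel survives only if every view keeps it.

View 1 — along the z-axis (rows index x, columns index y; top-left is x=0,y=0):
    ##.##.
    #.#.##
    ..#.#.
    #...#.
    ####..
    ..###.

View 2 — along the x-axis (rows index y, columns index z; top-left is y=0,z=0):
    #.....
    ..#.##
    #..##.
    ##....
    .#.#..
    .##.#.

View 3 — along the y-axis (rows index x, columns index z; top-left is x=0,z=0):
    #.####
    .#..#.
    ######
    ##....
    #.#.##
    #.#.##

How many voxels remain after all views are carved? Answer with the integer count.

27 voxels

start: 6×6×6 = 216 voxels
step 1: project along z, AND mask (19/36) → |grid| = 114
step 2: project along x, AND mask (14/36) → |grid| = 41
step 3: project along y, AND mask (23/36) → |grid| = 27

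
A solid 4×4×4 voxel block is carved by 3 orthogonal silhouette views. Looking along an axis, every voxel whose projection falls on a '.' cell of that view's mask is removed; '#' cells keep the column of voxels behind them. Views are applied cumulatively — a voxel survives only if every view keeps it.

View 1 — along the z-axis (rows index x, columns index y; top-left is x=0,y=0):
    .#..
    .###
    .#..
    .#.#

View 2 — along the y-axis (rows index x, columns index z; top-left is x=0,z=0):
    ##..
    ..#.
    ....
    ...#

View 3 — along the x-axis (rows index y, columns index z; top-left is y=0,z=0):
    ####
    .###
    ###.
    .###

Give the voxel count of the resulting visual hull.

6 voxels

initial block: 4^3 = 64
carve view 1 (along z, XY-mask fill 7/16): 28 voxels remain
carve view 2 (along y, XZ-mask fill 4/16): 7 voxels remain
carve view 3 (along x, YZ-mask fill 13/16): 6 voxels remain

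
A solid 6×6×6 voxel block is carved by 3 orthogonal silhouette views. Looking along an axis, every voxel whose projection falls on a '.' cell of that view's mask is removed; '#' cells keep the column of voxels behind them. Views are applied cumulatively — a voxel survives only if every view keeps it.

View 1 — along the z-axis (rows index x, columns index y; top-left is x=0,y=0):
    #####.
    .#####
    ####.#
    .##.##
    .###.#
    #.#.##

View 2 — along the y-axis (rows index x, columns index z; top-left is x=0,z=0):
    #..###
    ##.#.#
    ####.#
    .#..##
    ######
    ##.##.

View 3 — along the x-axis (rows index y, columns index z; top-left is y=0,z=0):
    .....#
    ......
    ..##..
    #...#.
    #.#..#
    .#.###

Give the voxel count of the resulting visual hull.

voxel count = 37

full grid |V| = 216
after view 1 [z-axis, 27 of 36 cells solid] → remaining = 162
after view 2 [y-axis, 26 of 36 cells solid] → remaining = 117
after view 3 [x-axis, 12 of 36 cells solid] → remaining = 37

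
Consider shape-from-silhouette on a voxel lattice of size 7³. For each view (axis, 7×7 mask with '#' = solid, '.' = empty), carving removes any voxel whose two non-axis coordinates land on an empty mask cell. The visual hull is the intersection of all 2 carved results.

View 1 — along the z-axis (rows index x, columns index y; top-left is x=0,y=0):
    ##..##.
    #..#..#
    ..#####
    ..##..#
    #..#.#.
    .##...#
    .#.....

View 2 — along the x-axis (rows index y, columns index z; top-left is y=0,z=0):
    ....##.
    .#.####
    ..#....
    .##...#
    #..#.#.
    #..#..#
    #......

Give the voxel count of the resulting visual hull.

start: 7×7×7 = 343 voxels
step 1: project along z, AND mask (22/49) → |grid| = 154
step 2: project along x, AND mask (18/49) → |grid| = 55

remaining voxels: 55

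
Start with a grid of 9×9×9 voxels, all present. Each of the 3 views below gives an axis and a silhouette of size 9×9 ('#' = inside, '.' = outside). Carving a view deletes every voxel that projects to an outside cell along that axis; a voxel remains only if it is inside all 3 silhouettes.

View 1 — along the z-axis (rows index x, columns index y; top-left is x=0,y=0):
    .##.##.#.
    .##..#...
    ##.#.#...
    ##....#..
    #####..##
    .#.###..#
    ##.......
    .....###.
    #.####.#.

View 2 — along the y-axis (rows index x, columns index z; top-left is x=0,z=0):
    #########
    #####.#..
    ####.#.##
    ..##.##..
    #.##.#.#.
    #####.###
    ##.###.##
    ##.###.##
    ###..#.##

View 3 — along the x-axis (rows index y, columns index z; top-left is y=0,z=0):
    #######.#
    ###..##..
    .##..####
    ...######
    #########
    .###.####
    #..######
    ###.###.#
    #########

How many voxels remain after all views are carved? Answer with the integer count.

start: 9×9×9 = 729 voxels
V1 z: intersect with XY mask (38 set) -- 342 left
V2 y: intersect with XZ mask (59 set) -- 249 left
V3 x: intersect with YZ mask (64 set) -- 186 left

186 voxels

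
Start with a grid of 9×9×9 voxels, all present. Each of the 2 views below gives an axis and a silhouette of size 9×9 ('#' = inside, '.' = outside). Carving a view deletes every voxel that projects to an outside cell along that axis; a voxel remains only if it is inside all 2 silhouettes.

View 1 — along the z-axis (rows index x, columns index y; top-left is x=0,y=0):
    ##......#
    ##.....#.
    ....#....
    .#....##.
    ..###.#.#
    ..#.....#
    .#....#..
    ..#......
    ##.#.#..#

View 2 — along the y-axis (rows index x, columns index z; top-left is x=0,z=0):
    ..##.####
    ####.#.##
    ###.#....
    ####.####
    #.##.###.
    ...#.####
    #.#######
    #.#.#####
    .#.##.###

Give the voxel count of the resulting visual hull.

full grid |V| = 729
[1] z-view keeps 25 columns → grid now 225
[2] y-view keeps 57 columns → grid now 160

voxel count = 160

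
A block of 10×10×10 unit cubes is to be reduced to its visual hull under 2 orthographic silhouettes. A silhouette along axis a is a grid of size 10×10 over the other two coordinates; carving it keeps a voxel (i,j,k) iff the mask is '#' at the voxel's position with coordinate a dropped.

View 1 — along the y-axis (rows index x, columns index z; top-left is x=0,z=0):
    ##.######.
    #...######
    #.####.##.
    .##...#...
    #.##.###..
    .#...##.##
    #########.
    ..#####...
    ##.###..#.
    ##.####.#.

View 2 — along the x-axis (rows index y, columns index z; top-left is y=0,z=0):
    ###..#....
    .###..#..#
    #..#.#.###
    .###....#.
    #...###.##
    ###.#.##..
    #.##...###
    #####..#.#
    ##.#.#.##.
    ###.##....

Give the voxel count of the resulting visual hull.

start: 10×10×10 = 1000 voxels
V1 y: intersect with XZ mask (63 set) -- 630 left
V2 x: intersect with YZ mask (55 set) -- 342 left

voxel count = 342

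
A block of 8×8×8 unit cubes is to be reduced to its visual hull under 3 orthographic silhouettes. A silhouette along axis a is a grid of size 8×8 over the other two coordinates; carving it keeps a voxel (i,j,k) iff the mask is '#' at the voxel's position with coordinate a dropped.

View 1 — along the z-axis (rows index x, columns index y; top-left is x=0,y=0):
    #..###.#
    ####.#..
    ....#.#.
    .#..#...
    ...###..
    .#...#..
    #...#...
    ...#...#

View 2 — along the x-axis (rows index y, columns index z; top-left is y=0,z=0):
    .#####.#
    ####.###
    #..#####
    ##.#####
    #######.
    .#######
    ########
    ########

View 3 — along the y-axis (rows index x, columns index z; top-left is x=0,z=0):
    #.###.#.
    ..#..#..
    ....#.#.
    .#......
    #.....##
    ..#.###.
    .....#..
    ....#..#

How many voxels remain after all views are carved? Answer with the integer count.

|visual hull| = 55

full grid |V| = 512
V1 z: intersect with XY mask (23 set) -- 184 left
V2 x: intersect with YZ mask (56 set) -- 160 left
V3 y: intersect with XZ mask (20 set) -- 55 left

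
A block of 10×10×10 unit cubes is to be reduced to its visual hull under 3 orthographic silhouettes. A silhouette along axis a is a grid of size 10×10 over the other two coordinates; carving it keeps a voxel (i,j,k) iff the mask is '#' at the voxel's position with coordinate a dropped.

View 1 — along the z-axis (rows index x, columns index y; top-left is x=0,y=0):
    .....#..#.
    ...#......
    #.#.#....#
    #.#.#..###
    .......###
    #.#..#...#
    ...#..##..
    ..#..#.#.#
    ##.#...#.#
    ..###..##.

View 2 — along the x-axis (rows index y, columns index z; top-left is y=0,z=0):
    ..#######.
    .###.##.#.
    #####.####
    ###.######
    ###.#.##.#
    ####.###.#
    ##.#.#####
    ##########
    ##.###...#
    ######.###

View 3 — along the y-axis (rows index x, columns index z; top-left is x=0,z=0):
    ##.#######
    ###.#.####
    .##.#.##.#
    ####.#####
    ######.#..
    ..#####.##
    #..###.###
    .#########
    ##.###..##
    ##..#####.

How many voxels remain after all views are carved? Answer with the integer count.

|visual hull| = 234

full grid |V| = 1000
carve view 1 (along z, XY-mask fill 37/100): 370 voxels remain
carve view 2 (along x, YZ-mask fill 79/100): 306 voxels remain
carve view 3 (along y, XZ-mask fill 76/100): 234 voxels remain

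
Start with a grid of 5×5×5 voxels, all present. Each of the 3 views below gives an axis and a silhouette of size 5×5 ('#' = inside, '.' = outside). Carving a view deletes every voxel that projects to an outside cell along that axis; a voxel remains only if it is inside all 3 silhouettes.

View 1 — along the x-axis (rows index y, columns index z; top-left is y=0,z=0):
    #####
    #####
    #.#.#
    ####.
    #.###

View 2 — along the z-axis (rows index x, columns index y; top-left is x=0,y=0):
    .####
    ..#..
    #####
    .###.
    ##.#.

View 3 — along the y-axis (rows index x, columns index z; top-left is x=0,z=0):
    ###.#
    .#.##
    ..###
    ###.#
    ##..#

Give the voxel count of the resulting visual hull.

|visual hull| = 45

before carving: 125 voxels (5×5×5)
V1 x: intersect with YZ mask (21 set) -- 105 left
V2 z: intersect with XY mask (16 set) -- 66 left
V3 y: intersect with XZ mask (17 set) -- 45 left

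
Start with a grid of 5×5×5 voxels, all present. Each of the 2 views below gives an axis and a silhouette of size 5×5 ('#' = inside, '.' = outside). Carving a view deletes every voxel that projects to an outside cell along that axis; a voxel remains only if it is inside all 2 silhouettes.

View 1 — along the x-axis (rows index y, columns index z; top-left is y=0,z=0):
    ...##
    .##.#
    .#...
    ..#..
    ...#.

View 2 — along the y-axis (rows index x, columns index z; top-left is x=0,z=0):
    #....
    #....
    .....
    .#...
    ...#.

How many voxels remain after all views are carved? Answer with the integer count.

start: 5×5×5 = 125 voxels
step 1: project along x, AND mask (8/25) → |grid| = 40
step 2: project along y, AND mask (4/25) → |grid| = 4

|visual hull| = 4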